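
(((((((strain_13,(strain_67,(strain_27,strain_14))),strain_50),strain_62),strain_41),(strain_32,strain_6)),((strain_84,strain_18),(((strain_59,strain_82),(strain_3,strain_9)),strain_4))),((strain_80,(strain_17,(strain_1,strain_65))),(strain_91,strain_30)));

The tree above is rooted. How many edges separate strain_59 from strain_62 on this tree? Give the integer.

9

The MRCA of strain_59 and strain_62 is the node subtending ((((((strain_13,(strain_67,(strain_27,strain_14))),strain_50),strain_62),strain_41),(strain_32,strain_6)),((strain_84,strain_18),(((strain_59,strain_82),(strain_3,strain_9)),strain_4))).
From strain_59 up to that node: 5 branches. From strain_62 up to the same node: 4 branches. Total: 5 + 4 = 9.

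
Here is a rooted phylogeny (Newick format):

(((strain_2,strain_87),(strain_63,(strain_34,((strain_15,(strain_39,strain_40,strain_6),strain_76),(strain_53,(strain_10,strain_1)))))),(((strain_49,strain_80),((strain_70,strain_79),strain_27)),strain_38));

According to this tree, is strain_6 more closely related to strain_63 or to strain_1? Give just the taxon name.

strain_1

The MRCA of strain_6 and strain_1 subtends ((strain_15,(strain_39,strain_40,strain_6),strain_76),(strain_53,(strain_10,strain_1))) (8 taxa).
The MRCA of strain_6 and strain_63 subtends (strain_63,(strain_34,((strain_15,(strain_39,strain_40,strain_6),strain_76),(strain_53,(strain_10,strain_1))))) (10 taxa).
The first is nested inside the second, so strain_6 shares a more recent common ancestor with strain_1.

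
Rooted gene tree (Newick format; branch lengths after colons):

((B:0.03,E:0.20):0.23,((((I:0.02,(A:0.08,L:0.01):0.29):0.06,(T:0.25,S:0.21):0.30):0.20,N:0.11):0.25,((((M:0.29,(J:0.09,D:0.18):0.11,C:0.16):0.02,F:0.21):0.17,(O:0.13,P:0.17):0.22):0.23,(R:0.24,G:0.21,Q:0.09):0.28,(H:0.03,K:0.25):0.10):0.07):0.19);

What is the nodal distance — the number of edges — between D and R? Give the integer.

7

The MRCA of D and R is the node subtending ((((M,(J,D),C),F),(O,P)),(R,G,Q),(H,K)).
From D up to that node: 5 branches. From R up to the same node: 2 branches. Total: 5 + 2 = 7.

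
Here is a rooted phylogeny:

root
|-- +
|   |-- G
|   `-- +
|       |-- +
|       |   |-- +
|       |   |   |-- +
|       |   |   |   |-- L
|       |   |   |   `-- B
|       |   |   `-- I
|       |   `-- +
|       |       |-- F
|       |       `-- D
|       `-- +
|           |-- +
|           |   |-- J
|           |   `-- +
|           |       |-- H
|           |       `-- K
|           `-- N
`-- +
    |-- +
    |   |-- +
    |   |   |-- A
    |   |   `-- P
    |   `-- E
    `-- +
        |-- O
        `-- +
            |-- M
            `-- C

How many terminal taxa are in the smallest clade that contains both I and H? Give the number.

The MRCA of I and H is the node subtending ((((L,B),I),(F,D)),((J,(H,K)),N)).
That clade contains 9 terminal taxa: B, D, F, H, I, J, K, L, N.

9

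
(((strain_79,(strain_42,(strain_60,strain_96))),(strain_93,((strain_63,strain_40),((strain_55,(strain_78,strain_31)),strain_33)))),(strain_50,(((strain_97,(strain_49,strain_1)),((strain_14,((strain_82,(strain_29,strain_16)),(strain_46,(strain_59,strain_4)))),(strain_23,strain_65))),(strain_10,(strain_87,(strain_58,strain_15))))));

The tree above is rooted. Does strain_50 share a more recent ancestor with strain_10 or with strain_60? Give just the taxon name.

strain_10

The MRCA of strain_50 and strain_10 subtends (strain_50,(((strain_97,(strain_49,strain_1)),((strain_14,((strain_82,(strain_29,strain_16)),(strain_46,(strain_59,strain_4)))),(strain_23,strain_65))),(strain_10,(strain_87,(strain_58,strain_15))))) (17 taxa).
The MRCA of strain_50 and strain_60 is the root, subtending the entire tree (28 taxa).
The first is nested inside the second, so strain_50 shares a more recent common ancestor with strain_10.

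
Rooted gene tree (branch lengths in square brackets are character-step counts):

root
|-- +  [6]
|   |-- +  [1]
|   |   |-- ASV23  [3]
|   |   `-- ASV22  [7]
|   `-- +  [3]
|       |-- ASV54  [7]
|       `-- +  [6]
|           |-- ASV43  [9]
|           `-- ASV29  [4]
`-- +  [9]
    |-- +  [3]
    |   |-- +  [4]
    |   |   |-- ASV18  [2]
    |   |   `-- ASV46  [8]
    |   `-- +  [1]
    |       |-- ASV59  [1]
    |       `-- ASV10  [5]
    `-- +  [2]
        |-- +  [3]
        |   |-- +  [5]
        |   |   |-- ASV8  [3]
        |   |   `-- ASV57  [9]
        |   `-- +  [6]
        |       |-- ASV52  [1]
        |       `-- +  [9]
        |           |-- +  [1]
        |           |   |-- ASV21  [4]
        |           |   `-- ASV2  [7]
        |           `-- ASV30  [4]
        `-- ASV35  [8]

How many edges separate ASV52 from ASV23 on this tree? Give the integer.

8

The MRCA of ASV52 and ASV23 is the root of the tree.
From ASV52 up to that node: 5 branches. From ASV23 up to the same node: 3 branches. Total: 5 + 3 = 8.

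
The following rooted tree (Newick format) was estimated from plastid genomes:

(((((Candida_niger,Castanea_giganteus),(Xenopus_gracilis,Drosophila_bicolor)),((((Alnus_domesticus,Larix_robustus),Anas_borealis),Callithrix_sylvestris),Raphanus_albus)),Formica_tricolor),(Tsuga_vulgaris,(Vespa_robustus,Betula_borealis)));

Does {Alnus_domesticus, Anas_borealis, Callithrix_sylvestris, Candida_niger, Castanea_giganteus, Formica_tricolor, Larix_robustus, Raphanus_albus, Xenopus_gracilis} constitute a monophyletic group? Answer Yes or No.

No

The MRCA of the listed taxa subtends ((((Candida_niger,Castanea_giganteus),(Xenopus_gracilis,Drosophila_bicolor)),((((Alnus_domesticus,Larix_robustus),Anas_borealis),Callithrix_sylvestris),Raphanus_albus)),Formica_tricolor).
That clade also contains Drosophila_bicolor, which is not in the proposed group, so the group is not monophyletic.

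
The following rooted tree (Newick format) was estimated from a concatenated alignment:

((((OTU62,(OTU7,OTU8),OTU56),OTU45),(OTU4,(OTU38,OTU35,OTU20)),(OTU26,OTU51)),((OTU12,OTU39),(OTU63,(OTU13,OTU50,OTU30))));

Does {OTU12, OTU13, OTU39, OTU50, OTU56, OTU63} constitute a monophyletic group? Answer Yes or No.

The MRCA of the listed taxa is the root, so the smallest clade containing them is the whole tree.
That clade also contains OTU20, OTU26, OTU30, OTU35, OTU38, OTU4, OTU45, OTU51, OTU62, OTU7, OTU8, which are not in the proposed group, so the group is not monophyletic.

No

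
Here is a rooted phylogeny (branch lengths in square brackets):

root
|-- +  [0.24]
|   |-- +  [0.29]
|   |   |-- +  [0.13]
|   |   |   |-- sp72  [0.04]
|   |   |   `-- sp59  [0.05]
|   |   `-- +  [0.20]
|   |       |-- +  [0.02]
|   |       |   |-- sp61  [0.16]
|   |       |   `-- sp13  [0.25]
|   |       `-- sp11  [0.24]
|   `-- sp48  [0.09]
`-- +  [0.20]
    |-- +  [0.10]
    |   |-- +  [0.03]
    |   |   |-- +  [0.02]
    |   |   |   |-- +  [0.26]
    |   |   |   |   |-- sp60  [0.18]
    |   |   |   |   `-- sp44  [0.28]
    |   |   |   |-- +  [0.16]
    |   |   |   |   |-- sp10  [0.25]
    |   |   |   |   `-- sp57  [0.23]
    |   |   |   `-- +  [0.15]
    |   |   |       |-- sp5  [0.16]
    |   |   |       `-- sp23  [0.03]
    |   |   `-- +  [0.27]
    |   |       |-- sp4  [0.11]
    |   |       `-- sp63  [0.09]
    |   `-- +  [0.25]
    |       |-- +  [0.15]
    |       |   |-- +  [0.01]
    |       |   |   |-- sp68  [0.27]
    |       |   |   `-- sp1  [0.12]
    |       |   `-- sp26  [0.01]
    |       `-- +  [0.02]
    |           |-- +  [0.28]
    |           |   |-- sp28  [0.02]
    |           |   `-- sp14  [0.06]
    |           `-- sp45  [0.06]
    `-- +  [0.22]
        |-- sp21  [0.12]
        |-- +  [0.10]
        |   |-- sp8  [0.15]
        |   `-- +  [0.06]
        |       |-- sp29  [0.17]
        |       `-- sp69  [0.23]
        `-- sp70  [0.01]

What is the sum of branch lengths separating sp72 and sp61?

0.55

The path runs sp72 → … → MRCA → … → sp61; the MRCA is the node subtending ((sp72,sp59),((sp61,sp13),sp11)).
Branch lengths along that path: 0.04 + 0.13 + 0.20 + 0.02 + 0.16 = 0.55.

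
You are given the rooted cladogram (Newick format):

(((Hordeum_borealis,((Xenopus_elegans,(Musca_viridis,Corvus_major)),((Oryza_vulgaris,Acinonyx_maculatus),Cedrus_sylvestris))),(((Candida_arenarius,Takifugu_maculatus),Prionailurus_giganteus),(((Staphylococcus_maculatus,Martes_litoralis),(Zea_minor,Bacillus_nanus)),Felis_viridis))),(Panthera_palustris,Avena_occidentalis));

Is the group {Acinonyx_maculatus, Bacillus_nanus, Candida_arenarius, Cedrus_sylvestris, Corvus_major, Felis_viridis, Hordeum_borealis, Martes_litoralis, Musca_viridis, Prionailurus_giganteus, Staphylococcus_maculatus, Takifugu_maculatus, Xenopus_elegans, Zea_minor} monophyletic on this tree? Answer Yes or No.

The MRCA of the listed taxa subtends ((Hordeum_borealis,((Xenopus_elegans,(Musca_viridis,Corvus_major)),((Oryza_vulgaris,Acinonyx_maculatus),Cedrus_sylvestris))),(((Candida_arenarius,Takifugu_maculatus),Prionailurus_giganteus),(((Staphylococcus_maculatus,Martes_litoralis),(Zea_minor,Bacillus_nanus)),Felis_viridis))).
That clade also contains Oryza_vulgaris, which is not in the proposed group, so the group is not monophyletic.

No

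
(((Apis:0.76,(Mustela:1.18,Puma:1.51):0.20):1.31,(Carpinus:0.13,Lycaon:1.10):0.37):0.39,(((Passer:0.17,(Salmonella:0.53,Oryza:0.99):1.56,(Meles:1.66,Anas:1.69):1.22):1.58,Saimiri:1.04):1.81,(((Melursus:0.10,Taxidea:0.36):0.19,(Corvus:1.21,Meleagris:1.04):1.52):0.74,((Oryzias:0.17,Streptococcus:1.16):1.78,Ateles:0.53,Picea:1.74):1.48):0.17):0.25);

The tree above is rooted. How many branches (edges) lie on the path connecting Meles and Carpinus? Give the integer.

8

The MRCA of Meles and Carpinus is the root of the tree.
From Meles up to that node: 5 branches. From Carpinus up to the same node: 3 branches. Total: 5 + 3 = 8.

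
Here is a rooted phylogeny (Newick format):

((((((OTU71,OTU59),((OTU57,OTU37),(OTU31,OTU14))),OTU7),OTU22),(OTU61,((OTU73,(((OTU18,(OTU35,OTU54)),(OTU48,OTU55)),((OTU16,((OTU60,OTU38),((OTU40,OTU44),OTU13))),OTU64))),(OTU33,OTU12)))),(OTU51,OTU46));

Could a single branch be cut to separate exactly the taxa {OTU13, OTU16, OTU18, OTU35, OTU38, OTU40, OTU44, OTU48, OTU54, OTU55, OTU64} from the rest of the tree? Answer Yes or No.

The MRCA of the listed taxa subtends (((OTU18,(OTU35,OTU54)),(OTU48,OTU55)),((OTU16,((OTU60,OTU38),((OTU40,OTU44),OTU13))),OTU64)).
That clade also contains OTU60, which is not in the proposed group, so the group is not monophyletic.

No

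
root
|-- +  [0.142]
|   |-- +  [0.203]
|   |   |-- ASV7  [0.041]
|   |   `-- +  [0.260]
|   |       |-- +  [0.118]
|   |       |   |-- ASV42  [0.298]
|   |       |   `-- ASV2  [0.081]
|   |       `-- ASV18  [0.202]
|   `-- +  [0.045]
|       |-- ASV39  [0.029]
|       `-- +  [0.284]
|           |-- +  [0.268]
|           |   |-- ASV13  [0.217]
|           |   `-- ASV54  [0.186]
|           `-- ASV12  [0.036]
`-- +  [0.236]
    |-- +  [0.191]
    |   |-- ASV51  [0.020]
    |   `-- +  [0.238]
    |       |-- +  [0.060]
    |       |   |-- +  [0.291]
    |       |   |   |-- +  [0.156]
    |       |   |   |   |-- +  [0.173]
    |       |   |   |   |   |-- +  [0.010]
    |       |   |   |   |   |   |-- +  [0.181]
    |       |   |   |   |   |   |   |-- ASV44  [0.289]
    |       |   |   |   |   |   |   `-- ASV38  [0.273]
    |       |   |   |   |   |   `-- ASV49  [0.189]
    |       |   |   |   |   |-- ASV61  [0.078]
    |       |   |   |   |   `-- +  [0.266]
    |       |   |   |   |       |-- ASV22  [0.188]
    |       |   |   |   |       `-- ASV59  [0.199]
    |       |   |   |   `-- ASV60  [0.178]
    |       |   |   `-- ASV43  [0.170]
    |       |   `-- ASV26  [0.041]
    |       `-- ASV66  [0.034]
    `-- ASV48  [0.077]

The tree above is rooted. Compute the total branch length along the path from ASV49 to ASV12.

2.051

The path runs ASV49 → … → MRCA → … → ASV12; the MRCA is the root of the tree.
Branch lengths along that path: 0.189 + 0.010 + 0.173 + 0.156 + 0.291 + 0.060 + 0.238 + 0.191 + 0.236 + 0.142 + 0.045 + 0.284 + 0.036 = 2.051.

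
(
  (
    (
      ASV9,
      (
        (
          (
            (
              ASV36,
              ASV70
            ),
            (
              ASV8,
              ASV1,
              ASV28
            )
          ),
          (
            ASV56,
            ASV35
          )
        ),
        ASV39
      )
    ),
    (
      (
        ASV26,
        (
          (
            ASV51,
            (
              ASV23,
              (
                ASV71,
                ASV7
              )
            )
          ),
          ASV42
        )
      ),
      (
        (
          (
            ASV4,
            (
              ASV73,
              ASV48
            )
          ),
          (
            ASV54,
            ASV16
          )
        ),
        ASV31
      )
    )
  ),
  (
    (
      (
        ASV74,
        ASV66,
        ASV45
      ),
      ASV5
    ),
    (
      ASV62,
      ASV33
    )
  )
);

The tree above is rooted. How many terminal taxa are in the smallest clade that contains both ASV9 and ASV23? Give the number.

21

The MRCA of ASV9 and ASV23 is the node subtending ((ASV9,((((ASV36,ASV70),(ASV8,ASV1,ASV28)),(ASV56,ASV35)),ASV39)),((ASV26,((ASV51,(ASV23,(ASV71,ASV7))),ASV42)),(((ASV4,(ASV73,ASV48)),(ASV54,ASV16)),ASV31))).
That clade contains 21 terminal taxa: ASV1, ASV16, ASV23, ASV26, ASV28, ASV31, ASV35, ASV36, ASV39, ASV4, ASV42, ASV48, ASV51, ASV54, ASV56, ASV7, ASV70, ASV71, ASV73, ASV8, ASV9.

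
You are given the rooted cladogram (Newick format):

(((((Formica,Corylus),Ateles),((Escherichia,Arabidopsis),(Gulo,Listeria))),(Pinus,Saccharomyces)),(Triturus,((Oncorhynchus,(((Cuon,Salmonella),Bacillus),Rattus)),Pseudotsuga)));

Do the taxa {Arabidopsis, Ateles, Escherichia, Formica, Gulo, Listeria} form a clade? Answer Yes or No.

No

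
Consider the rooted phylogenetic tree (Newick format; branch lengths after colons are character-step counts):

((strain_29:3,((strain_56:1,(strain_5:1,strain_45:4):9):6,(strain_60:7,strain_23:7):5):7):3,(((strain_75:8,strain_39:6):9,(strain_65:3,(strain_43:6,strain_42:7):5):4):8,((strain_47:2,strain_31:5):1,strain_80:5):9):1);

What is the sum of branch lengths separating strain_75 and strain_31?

The path runs strain_75 → … → MRCA → … → strain_31; the MRCA is the node subtending (((strain_75,strain_39),(strain_65,(strain_43,strain_42))),((strain_47,strain_31),strain_80)).
Branch lengths along that path: 8 + 9 + 8 + 9 + 1 + 5 = 40.

40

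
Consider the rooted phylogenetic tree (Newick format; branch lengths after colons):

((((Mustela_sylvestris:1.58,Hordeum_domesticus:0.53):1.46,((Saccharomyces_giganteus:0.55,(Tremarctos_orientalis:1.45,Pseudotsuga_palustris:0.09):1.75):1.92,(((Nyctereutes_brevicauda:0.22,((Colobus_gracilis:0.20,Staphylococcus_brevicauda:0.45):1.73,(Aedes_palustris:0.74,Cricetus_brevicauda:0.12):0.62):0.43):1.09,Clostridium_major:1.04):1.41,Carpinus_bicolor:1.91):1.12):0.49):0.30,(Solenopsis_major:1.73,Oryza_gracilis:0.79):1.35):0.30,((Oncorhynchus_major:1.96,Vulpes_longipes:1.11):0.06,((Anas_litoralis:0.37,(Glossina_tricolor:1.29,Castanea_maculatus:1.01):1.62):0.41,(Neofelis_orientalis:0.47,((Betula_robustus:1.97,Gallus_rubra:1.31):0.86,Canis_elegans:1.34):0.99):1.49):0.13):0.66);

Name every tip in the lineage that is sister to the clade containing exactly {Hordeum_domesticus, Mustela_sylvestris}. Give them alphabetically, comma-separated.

Aedes_palustris, Carpinus_bicolor, Clostridium_major, Colobus_gracilis, Cricetus_brevicauda, Nyctereutes_brevicauda, Pseudotsuga_palustris, Saccharomyces_giganteus, Staphylococcus_brevicauda, Tremarctos_orientalis

The clade containing exactly {Hordeum_domesticus, Mustela_sylvestris} attaches to the tree at the node subtending ((Mustela_sylvestris,Hordeum_domesticus),((Saccharomyces_giganteus,(Tremarctos_orientalis,Pseudotsuga_palustris)),(((Nyctereutes_brevicauda,((Colobus_gracilis,Staphylococcus_brevicauda),(Aedes_palustris,Cricetus_brevicauda))),Clostridium_major),Carpinus_bicolor))).
The other lineage descending from that same node — the sister group — is ((Saccharomyces_giganteus,(Tremarctos_orientalis,Pseudotsuga_palustris)),(((Nyctereutes_brevicauda,((Colobus_gracilis,Staphylococcus_brevicauda),(Aedes_palustris,Cricetus_brevicauda))),Clostridium_major),Carpinus_bicolor)); its 10 tips in alphabetical order are the answer.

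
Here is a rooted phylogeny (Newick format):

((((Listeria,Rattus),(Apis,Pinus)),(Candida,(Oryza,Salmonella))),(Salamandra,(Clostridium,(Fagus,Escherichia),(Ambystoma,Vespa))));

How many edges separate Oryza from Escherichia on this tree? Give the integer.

8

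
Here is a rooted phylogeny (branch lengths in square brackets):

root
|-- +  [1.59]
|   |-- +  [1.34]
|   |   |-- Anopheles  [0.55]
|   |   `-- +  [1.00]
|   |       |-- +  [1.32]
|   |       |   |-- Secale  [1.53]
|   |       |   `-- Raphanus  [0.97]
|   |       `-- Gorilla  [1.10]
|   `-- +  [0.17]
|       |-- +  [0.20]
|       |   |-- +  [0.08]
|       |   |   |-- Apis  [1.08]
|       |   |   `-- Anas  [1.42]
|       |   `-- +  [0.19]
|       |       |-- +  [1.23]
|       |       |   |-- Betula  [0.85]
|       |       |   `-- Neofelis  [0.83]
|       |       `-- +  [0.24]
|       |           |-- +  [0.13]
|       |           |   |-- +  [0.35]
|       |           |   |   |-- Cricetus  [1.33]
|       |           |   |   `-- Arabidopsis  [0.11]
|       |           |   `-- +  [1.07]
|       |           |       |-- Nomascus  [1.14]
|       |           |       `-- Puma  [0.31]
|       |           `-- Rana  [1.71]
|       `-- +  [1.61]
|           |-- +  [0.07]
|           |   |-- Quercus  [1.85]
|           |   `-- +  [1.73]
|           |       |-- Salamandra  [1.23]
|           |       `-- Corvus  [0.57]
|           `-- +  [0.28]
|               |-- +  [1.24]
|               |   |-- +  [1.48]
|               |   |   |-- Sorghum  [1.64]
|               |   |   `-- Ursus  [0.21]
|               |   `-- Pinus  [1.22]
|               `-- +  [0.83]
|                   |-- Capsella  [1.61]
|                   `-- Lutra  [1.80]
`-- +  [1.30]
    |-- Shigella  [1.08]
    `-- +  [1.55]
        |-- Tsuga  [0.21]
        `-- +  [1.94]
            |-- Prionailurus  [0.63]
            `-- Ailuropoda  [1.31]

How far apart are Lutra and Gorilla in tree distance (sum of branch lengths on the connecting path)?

8.13

The path runs Lutra → … → MRCA → … → Gorilla; the MRCA is the node subtending ((Anopheles,((Secale,Raphanus),Gorilla)),(((Apis,Anas),((Betula,Neofelis),(((Cricetus,Arabidopsis),(Nomascus,Puma)),Rana))),((Quercus,(Salamandra,Corvus)),(((Sorghum,Ursus),Pinus),(Capsella,Lutra))))).
Branch lengths along that path: 1.80 + 0.83 + 0.28 + 1.61 + 0.17 + 1.34 + 1.00 + 1.10 = 8.13.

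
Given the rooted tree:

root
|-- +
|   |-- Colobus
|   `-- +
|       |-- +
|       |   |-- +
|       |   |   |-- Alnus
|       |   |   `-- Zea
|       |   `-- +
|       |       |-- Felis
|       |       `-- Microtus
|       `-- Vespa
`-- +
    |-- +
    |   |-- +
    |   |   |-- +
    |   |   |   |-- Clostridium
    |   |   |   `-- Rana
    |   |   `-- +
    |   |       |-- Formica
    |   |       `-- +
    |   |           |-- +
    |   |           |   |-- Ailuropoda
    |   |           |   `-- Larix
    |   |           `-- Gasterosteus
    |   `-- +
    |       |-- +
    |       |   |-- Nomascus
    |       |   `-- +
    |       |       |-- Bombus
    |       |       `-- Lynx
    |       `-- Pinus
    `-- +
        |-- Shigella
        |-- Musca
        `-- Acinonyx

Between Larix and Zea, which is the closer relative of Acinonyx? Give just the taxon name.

Larix

The MRCA of Acinonyx and Larix subtends ((((Clostridium,Rana),(Formica,((Ailuropoda,Larix),Gasterosteus))),((Nomascus,(Bombus,Lynx)),Pinus)),(Shigella,Musca,Acinonyx)) (13 taxa).
The MRCA of Acinonyx and Zea is the root, subtending the entire tree (19 taxa).
The first is nested inside the second, so Acinonyx shares a more recent common ancestor with Larix.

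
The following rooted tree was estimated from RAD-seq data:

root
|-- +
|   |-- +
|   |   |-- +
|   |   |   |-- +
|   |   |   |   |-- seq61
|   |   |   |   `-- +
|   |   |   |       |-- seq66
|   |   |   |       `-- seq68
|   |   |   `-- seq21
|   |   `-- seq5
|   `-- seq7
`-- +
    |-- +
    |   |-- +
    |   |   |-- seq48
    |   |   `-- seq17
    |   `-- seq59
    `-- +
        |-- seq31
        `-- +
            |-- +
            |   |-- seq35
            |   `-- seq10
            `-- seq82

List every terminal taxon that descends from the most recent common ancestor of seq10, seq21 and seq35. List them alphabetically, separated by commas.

seq10, seq17, seq21, seq31, seq35, seq48, seq5, seq59, seq61, seq66, seq68, seq7, seq82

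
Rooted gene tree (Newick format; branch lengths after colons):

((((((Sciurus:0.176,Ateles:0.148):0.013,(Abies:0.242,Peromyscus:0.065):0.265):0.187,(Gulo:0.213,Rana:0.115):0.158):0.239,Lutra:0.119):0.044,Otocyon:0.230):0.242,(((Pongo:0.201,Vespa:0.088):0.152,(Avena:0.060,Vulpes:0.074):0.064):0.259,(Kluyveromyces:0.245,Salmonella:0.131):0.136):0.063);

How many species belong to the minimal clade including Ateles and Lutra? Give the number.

The MRCA of Ateles and Lutra is the node subtending ((((Sciurus,Ateles),(Abies,Peromyscus)),(Gulo,Rana)),Lutra).
That clade contains 7 terminal taxa: Abies, Ateles, Gulo, Lutra, Peromyscus, Rana, Sciurus.

7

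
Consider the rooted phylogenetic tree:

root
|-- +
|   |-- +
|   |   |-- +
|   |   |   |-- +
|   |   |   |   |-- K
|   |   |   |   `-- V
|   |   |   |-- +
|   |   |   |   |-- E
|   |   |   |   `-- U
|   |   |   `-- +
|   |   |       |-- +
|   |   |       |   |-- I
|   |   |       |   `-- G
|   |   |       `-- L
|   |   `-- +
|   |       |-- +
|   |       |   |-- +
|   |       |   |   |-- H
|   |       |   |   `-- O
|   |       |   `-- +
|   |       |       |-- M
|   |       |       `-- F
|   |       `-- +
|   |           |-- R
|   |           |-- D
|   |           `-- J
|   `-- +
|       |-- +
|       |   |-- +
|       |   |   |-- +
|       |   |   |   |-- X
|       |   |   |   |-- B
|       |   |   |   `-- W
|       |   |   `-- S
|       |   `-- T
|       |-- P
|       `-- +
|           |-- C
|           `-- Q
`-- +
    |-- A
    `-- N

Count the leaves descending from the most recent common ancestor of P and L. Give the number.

22

The MRCA of P and L is the node subtending ((((K,V),(E,U),((I,G),L)),(((H,O),(M,F)),(R,D,J))),((((X,B,W),S),T),P,(C,Q))).
That clade contains 22 terminal taxa: B, C, D, E, F, G, H, I, J, K, L, M, O, P, Q, R, S, T, U, V, W, X.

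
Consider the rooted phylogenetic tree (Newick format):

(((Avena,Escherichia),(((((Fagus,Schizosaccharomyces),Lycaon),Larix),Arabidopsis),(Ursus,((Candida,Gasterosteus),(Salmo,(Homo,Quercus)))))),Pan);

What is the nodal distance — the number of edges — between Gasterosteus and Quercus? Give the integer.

5

The MRCA of Gasterosteus and Quercus is the node subtending ((Candida,Gasterosteus),(Salmo,(Homo,Quercus))).
From Gasterosteus up to that node: 2 branches. From Quercus up to the same node: 3 branches. Total: 2 + 3 = 5.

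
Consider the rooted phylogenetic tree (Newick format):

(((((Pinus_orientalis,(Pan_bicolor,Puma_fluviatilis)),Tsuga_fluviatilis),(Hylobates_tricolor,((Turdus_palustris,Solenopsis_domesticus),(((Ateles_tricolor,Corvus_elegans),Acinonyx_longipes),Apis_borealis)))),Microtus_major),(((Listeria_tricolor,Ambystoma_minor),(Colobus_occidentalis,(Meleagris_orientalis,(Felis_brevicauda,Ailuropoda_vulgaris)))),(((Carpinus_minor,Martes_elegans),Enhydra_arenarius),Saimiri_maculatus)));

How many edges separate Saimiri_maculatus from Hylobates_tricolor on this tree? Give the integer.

The MRCA of Saimiri_maculatus and Hylobates_tricolor is the root of the tree.
From Saimiri_maculatus up to that node: 3 branches. From Hylobates_tricolor up to the same node: 4 branches. Total: 3 + 4 = 7.

7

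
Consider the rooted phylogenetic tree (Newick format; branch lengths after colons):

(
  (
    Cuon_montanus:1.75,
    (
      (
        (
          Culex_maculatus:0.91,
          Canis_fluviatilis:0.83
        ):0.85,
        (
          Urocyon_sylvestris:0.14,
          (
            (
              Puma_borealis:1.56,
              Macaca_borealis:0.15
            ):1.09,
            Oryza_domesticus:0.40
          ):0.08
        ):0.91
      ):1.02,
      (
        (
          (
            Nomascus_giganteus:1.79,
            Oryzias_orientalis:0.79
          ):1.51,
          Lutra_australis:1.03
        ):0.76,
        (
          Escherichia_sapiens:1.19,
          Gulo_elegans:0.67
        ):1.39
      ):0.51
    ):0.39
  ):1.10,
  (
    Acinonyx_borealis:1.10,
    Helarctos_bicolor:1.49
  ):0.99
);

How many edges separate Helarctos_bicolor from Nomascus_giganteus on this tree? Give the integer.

8

The MRCA of Helarctos_bicolor and Nomascus_giganteus is the root of the tree.
From Helarctos_bicolor up to that node: 2 branches. From Nomascus_giganteus up to the same node: 6 branches. Total: 2 + 6 = 8.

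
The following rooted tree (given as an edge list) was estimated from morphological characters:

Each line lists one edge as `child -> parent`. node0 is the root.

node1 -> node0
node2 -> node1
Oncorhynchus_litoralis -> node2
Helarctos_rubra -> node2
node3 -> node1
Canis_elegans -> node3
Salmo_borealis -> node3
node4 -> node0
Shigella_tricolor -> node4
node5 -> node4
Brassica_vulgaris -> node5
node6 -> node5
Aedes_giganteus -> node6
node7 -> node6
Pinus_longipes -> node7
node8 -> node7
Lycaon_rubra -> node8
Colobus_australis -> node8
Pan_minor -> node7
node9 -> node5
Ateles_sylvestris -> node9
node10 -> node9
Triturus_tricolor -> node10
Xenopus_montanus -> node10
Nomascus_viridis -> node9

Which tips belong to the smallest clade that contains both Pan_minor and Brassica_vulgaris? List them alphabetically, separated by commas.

Aedes_giganteus, Ateles_sylvestris, Brassica_vulgaris, Colobus_australis, Lycaon_rubra, Nomascus_viridis, Pan_minor, Pinus_longipes, Triturus_tricolor, Xenopus_montanus

Tracing Pan_minor: it sits inside (Pinus_longipes,(Lycaon_rubra,Colobus_australis),Pan_minor).
Tracing Brassica_vulgaris: it sits inside (Brassica_vulgaris,(Aedes_giganteus,(Pinus_longipes,(Lycaon_rubra,Colobus_australis),Pan_minor)),(Ateles_sylvestris,(Triturus_tricolor,Xenopus_montanus),Nomascus_viridis)).
The smallest clade enclosing both is (Brassica_vulgaris,(Aedes_giganteus,(Pinus_longipes,(Lycaon_rubra,Colobus_australis),Pan_minor)),(Ateles_sylvestris,(Triturus_tricolor,Xenopus_montanus),Nomascus_viridis)); the answer is its 10 terminal taxa in alphabetical order.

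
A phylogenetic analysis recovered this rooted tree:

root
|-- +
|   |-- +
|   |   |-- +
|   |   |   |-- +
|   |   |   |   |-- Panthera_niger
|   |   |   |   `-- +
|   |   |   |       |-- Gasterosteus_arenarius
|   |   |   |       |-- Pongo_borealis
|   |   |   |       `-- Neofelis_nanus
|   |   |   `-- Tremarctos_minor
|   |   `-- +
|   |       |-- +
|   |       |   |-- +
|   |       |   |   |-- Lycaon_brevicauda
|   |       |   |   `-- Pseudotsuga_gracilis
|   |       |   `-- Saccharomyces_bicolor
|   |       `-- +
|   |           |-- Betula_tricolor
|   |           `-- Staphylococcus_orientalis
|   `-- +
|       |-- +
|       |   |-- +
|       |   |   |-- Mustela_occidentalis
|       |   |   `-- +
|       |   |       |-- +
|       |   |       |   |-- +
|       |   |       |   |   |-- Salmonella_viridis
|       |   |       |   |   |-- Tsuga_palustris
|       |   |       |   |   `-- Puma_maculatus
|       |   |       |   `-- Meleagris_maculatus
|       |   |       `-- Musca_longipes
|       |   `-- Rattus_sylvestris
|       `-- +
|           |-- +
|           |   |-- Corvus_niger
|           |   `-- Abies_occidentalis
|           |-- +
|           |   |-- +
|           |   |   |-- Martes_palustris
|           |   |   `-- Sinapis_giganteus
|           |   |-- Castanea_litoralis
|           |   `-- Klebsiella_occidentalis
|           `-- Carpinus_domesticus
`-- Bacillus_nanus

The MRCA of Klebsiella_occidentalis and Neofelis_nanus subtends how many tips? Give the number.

The MRCA of Klebsiella_occidentalis and Neofelis_nanus is the node subtending ((((Panthera_niger,(Gasterosteus_arenarius,Pongo_borealis,Neofelis_nanus)),Tremarctos_minor),(((Lycaon_brevicauda,Pseudotsuga_gracilis),Saccharomyces_bicolor),(Betula_tricolor,Staphylococcus_orientalis))),(((Mustela_occidentalis,(((Salmonella_viridis,Tsuga_palustris,Puma_maculatus),Meleagris_maculatus),Musca_longipes)),Rattus_sylvestris),((Corvus_niger,Abies_occidentalis),((Martes_palustris,Sinapis_giganteus),Castanea_litoralis,Klebsiella_occidentalis),Carpinus_domesticus))).
That clade contains 24 terminal taxa: Abies_occidentalis, Betula_tricolor, Carpinus_domesticus, Castanea_litoralis, Corvus_niger, Gasterosteus_arenarius, Klebsiella_occidentalis, Lycaon_brevicauda, Martes_palustris, Meleagris_maculatus, Musca_longipes, Mustela_occidentalis, Neofelis_nanus, Panthera_niger, Pongo_borealis, Pseudotsuga_gracilis, Puma_maculatus, Rattus_sylvestris, Saccharomyces_bicolor, Salmonella_viridis, Sinapis_giganteus, Staphylococcus_orientalis, Tremarctos_minor, Tsuga_palustris.

24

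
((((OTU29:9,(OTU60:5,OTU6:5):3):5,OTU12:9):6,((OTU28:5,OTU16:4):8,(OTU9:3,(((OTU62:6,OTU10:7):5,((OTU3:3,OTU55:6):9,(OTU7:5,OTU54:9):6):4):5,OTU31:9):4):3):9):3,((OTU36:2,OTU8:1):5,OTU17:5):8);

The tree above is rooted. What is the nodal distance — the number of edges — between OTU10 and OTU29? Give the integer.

The MRCA of OTU10 and OTU29 is the node subtending (((OTU29,(OTU60,OTU6)),OTU12),((OTU28,OTU16),(OTU9,(((OTU62,OTU10),((OTU3,OTU55),(OTU7,OTU54))),OTU31)))).
From OTU10 up to that node: 6 branches. From OTU29 up to the same node: 3 branches. Total: 6 + 3 = 9.

9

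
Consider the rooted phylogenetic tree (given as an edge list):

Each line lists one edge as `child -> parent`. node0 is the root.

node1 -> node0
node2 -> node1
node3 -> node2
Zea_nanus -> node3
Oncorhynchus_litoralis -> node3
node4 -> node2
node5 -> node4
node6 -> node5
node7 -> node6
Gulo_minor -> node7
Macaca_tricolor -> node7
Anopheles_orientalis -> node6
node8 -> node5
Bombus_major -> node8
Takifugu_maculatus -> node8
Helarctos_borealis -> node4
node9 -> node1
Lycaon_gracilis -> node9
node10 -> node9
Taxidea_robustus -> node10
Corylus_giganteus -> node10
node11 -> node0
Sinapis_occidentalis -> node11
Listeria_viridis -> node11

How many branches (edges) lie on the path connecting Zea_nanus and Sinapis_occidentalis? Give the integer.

6

The MRCA of Zea_nanus and Sinapis_occidentalis is the root of the tree.
From Zea_nanus up to that node: 4 branches. From Sinapis_occidentalis up to the same node: 2 branches. Total: 4 + 2 = 6.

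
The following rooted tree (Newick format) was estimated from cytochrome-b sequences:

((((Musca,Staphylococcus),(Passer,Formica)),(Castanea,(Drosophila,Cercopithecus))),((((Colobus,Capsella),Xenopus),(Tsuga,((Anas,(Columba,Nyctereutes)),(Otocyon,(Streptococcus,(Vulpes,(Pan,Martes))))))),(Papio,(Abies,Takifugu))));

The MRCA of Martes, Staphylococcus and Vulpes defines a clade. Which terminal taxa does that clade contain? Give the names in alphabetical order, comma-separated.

Abies, Anas, Capsella, Castanea, Cercopithecus, Colobus, Columba, Drosophila, Formica, Martes, Musca, Nyctereutes, Otocyon, Pan, Papio, Passer, Staphylococcus, Streptococcus, Takifugu, Tsuga, Vulpes, Xenopus

Tracing Martes: it sits inside (Pan,Martes).
Tracing Staphylococcus: it sits inside (Musca,Staphylococcus).
Tracing Vulpes: it sits inside (Vulpes,(Pan,Martes)).
The smallest clade enclosing all 3 is the whole tree (their MRCA is the root), so the answer is all 22 tips in alphabetical order.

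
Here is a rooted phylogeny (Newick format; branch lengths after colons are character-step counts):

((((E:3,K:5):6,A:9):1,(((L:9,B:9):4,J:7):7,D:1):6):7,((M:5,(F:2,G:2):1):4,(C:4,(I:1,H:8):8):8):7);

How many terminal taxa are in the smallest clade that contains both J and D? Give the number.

4

The MRCA of J and D is the node subtending (((L,B),J),D).
That clade contains 4 terminal taxa: B, D, J, L.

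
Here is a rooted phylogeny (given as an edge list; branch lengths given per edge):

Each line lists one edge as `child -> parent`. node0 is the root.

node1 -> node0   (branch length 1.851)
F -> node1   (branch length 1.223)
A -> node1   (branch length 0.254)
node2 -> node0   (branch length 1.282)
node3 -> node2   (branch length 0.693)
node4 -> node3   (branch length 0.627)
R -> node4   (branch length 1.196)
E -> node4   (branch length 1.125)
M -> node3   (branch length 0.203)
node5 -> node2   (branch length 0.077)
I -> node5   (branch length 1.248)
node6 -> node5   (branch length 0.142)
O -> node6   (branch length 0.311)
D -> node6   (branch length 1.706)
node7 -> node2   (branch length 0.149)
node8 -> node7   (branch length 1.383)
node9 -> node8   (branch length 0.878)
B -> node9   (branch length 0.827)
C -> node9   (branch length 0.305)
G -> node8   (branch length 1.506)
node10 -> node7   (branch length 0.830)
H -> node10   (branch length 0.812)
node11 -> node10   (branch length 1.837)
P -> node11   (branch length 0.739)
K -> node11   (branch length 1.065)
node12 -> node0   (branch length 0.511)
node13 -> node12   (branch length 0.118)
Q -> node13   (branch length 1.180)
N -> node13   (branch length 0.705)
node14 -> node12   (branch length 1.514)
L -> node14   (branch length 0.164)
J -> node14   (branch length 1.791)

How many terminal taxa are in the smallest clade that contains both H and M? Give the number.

12

The MRCA of H and M is the node subtending (((R,E),M),(I,(O,D)),(((B,C),G),(H,(P,K)))).
That clade contains 12 terminal taxa: B, C, D, E, G, H, I, K, M, O, P, R.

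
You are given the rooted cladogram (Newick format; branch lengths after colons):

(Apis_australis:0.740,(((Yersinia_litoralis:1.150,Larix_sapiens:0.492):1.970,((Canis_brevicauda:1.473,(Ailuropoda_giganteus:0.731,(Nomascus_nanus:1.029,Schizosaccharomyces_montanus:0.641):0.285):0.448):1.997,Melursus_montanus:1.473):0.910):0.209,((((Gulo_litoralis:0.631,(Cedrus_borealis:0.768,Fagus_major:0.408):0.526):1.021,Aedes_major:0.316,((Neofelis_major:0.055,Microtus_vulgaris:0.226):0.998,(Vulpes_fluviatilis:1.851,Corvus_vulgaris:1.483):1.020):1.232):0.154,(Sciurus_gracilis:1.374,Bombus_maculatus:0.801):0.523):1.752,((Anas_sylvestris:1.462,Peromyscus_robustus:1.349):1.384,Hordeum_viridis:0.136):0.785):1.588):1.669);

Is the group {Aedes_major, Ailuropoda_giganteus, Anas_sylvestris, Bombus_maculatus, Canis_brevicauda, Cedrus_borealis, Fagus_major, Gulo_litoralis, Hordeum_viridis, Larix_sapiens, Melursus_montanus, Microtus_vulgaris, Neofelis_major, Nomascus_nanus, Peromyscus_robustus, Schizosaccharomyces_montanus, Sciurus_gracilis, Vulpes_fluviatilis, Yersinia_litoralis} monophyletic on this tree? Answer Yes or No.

The MRCA of the listed taxa subtends (((Yersinia_litoralis,Larix_sapiens),((Canis_brevicauda,(Ailuropoda_giganteus,(Nomascus_nanus,Schizosaccharomyces_montanus))),Melursus_montanus)),((((Gulo_litoralis,(Cedrus_borealis,Fagus_major)),Aedes_major,((Neofelis_major,Microtus_vulgaris),(Vulpes_fluviatilis,Corvus_vulgaris))),(Sciurus_gracilis,Bombus_maculatus)),((Anas_sylvestris,Peromyscus_robustus),Hordeum_viridis))).
That clade also contains Corvus_vulgaris, which is not in the proposed group, so the group is not monophyletic.

No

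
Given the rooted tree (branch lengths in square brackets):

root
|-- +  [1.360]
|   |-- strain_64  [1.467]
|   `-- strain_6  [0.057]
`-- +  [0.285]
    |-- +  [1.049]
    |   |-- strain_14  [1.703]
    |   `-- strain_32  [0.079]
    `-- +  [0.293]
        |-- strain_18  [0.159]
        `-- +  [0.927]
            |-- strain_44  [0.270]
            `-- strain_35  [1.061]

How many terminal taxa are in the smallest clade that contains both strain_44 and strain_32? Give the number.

The MRCA of strain_44 and strain_32 is the node subtending ((strain_14,strain_32),(strain_18,(strain_44,strain_35))).
That clade contains 5 terminal taxa: strain_14, strain_18, strain_32, strain_35, strain_44.

5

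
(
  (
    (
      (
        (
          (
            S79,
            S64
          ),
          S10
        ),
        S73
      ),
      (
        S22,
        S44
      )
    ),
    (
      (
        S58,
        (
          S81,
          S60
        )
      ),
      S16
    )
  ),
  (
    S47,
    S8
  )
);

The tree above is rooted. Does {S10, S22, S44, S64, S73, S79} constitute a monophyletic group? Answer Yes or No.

Yes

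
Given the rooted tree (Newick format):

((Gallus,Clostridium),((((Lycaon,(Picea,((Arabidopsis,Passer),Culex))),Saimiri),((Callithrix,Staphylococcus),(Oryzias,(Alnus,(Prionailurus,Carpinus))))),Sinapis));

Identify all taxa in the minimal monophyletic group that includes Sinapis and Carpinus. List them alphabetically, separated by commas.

Tracing Sinapis: it sits inside ((((Lycaon,(Picea,((Arabidopsis,Passer),Culex))),Saimiri),((Callithrix,Staphylococcus),(Oryzias,(Alnus,(Prionailurus,Carpinus))))),Sinapis).
Tracing Carpinus: it sits inside (Prionailurus,Carpinus).
The smallest clade enclosing both is ((((Lycaon,(Picea,((Arabidopsis,Passer),Culex))),Saimiri),((Callithrix,Staphylococcus),(Oryzias,(Alnus,(Prionailurus,Carpinus))))),Sinapis); the answer is its 13 terminal taxa in alphabetical order.

Alnus, Arabidopsis, Callithrix, Carpinus, Culex, Lycaon, Oryzias, Passer, Picea, Prionailurus, Saimiri, Sinapis, Staphylococcus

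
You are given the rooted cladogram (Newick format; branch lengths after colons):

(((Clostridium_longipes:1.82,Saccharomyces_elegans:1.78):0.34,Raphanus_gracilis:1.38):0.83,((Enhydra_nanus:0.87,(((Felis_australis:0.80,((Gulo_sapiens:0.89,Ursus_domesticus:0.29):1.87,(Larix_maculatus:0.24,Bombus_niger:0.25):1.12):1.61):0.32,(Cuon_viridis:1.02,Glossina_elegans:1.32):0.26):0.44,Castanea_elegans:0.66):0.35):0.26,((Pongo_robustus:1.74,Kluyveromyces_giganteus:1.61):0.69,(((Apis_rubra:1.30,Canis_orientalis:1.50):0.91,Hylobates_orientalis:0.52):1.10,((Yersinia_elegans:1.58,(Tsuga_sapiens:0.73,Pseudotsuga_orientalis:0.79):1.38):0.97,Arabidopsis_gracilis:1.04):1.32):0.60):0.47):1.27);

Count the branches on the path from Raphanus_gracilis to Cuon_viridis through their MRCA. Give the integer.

The MRCA of Raphanus_gracilis and Cuon_viridis is the root of the tree.
From Raphanus_gracilis up to that node: 2 branches. From Cuon_viridis up to the same node: 6 branches. Total: 2 + 6 = 8.

8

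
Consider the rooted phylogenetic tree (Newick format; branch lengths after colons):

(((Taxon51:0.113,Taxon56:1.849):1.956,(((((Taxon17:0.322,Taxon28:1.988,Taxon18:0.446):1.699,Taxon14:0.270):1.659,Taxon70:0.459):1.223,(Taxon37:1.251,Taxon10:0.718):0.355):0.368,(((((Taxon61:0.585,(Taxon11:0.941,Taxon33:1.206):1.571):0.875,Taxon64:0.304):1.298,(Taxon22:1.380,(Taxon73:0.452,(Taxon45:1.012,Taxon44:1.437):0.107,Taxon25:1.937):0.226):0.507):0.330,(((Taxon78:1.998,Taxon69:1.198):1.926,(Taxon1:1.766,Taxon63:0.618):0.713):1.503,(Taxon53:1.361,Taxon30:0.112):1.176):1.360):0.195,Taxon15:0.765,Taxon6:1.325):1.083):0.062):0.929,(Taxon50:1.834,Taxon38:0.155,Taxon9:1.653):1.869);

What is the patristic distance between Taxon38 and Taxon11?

The path runs Taxon38 → … → MRCA → … → Taxon11; the MRCA is the root of the tree.
Branch lengths along that path: 0.155 + 1.869 + 0.929 + 0.062 + 1.083 + 0.195 + 0.330 + 1.298 + 0.875 + 1.571 + 0.941 = 9.308.

9.308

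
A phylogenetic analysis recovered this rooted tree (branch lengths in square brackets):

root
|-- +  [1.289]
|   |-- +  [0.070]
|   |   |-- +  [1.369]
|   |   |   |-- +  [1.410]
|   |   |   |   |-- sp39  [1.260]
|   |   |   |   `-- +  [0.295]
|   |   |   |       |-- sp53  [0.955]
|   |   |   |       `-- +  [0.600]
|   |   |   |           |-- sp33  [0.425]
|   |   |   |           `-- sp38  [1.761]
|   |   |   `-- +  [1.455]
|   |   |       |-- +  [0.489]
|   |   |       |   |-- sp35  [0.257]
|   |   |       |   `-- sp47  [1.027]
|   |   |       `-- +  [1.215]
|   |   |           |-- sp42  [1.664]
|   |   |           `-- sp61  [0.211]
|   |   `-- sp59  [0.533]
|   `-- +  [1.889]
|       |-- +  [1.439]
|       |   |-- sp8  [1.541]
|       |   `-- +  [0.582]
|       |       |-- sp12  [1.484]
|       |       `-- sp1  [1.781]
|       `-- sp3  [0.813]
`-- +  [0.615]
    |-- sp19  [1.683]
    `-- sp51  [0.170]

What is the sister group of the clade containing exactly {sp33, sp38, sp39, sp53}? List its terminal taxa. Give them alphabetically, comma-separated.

The clade containing exactly {sp33, sp38, sp39, sp53} attaches to the tree at the node subtending ((sp39,(sp53,(sp33,sp38))),((sp35,sp47),(sp42,sp61))).
The other lineage descending from that same node — the sister group — is ((sp35,sp47),(sp42,sp61)); its 4 tips in alphabetical order are the answer.

sp35, sp42, sp47, sp61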